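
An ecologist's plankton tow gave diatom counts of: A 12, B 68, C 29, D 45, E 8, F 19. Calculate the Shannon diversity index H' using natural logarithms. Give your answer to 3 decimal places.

Total N = 12+68+29+45+8+19 = 181, so the proportions are 0.0663, 0.37569, 0.16022, 0.24862, 0.0442, 0.10497 (working shown to 5 dp, full precision carried).
Each pᵢ ln pᵢ term: 0.0663×(-2.71359)=-0.17991, 0.37569×(-0.97899)=-0.36780, 0.16022×(-1.83120)=-0.29340, 0.24862×(-1.39183)=-0.34604, 0.0442×(-3.11906)=-0.13786, 0.10497×(-2.25406)=-0.23661.
Sum = -1.56161, so H' = 1.562.

1.562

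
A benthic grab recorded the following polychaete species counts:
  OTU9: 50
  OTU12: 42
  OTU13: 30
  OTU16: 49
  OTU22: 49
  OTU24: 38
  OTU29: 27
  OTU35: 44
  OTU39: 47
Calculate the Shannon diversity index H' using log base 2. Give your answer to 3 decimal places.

Total N = 50+42+30+49+49+38+27+44+47 = 376, so the proportions are 0.13298, 0.1117, 0.07979, 0.13032, 0.13032, 0.10106, 0.07181, 0.11702, 0.125 (working shown to 5 dp, full precision carried).
Each pᵢ log₂ pᵢ term: 0.13298×(-2.91073)=-0.38707, 0.1117×(-3.16227)=-0.35323, 0.07979×(-3.64770)=-0.29104, 0.13032×(-2.93988)=-0.38312, 0.13032×(-2.93988)=-0.38312, 0.10106×(-3.30666)=-0.33418, 0.07181×(-3.79970)=-0.27285, 0.11702×(-3.09516)=-0.36220, 0.125×(-3.00000)=-0.37500.
Sum = -3.14182, so H' = 3.142.

3.142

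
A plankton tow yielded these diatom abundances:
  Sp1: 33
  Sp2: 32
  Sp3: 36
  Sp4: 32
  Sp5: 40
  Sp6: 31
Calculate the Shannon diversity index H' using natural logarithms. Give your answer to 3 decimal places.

1.788

Total N = 33+32+36+32+40+31 = 204, so the proportions are 0.16176, 0.15686, 0.17647, 0.15686, 0.19608, 0.15196 (working shown to 5 dp, full precision carried).
Each pᵢ ln pᵢ term: 0.16176×(-1.82161)=-0.29467, 0.15686×(-1.85238)=-0.29057, 0.17647×(-1.73460)=-0.30611, 0.15686×(-1.85238)=-0.29057, 0.19608×(-1.62924)=-0.31946, 0.15196×(-1.88413)=-0.28631.
Sum = -1.78769, so H' = 1.788.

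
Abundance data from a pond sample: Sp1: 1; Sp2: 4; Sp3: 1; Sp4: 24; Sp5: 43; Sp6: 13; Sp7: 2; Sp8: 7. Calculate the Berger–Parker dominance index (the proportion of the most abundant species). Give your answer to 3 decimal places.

0.453

Total N = 1+4+1+24+43+13+2+7 = 95, so the proportions are 0.01053, 0.04211, 0.01053, 0.25263, 0.45263, 0.13684, 0.02105, 0.07368 (working shown to 5 dp, full precision carried).
The largest proportion is 0.45263, i.e. d = 0.453 to 3 decimal places.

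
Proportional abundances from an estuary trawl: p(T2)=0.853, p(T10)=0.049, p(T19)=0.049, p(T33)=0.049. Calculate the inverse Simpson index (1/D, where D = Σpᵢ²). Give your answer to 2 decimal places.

D = 0.853² + 0.049² + 0.049² + 0.049² = 0.72761 + 0.00240 + 0.00240 + 0.00240 = 0.73481 (working shown to 5 dp, full precision carried).
So 1/D = 1.3609, i.e. 1.36 to 2 decimal places.

1.36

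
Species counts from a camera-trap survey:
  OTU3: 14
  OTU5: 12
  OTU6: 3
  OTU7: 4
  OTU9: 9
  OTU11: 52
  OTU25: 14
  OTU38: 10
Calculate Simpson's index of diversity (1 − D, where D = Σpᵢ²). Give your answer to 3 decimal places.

Total N = 14+12+3+4+9+52+14+10 = 118, so the proportions are 0.11864, 0.10169, 0.02542, 0.0339, 0.07627, 0.44068, 0.11864, 0.08475 (working shown to 5 dp, full precision carried).
D = 0.11864² + 0.10169² + 0.02542² + 0.0339² + 0.07627² + 0.44068² + 0.11864² + 0.08475² = 0.01408 + 0.01034 + 0.00065 + 0.00115 + 0.00582 + 0.19420 + 0.01408 + 0.00718 = 0.24749.
So 1 − D = 0.75251, i.e. 0.753 to 3 decimal places.

0.753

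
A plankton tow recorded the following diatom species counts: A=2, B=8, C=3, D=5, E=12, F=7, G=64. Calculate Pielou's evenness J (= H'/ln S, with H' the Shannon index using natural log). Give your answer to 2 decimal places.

0.65

Total N = 2+8+3+5+12+7+64 = 101, so the proportions are 0.0198, 0.0792, 0.0297, 0.0495, 0.1188, 0.0693, 0.6337 (working shown to 4 dp, full precision carried).
H' = −Σ pᵢ ln pᵢ = −((-0.0777) + (-0.2008) + (-0.1045) + (-0.1488) + (-0.2531) + (-0.1850) + (-0.2891)) = 1.2589.
With S = 7 species, ln S = 1.9459, so J = 1.2589/1.9459 = 0.6470, i.e. 0.65 to 2 decimal places.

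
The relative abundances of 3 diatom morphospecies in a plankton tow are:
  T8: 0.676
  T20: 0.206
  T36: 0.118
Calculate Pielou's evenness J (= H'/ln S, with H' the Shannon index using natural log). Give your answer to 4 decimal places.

0.7667

H' = −Σ pᵢ ln pᵢ = −((-0.264696) + (-0.325455) + (-0.252174)) = 0.842325 (working shown to 6 dp, full precision carried).
With S = 3 species, ln S = 1.098612, so J = 0.842325/1.098612 = 0.766718, i.e. 0.7667 to 4 decimal places.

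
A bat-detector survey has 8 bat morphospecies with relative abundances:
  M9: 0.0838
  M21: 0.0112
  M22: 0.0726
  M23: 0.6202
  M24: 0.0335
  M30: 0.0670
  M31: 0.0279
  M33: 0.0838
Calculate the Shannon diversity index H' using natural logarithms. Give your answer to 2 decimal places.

Each pᵢ ln pᵢ term (working shown to 4 dp, full precision carried): 0.0838×(-2.4793)=-0.2078, 0.0112×(-4.4918)=-0.0503, 0.0726×(-2.6228)=-0.1904, 0.6202×(-0.4777)=-0.2963, 0.0335×(-3.3962)=-0.1138, 0.067×(-2.7031)=-0.1811, 0.0279×(-3.5791)=-0.0999, 0.0838×(-2.4793)=-0.2078.
Sum = -1.3473, so H' = 1.35.

1.35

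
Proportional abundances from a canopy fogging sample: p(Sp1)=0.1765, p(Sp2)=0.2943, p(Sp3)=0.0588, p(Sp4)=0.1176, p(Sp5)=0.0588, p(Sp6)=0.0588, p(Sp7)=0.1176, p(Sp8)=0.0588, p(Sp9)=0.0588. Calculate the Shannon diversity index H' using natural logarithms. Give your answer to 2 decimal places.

Each pᵢ ln pᵢ term (working shown to 4 dp, full precision carried): 0.1765×(-1.7344)=-0.3061, 0.2943×(-1.2232)=-0.3600, 0.0588×(-2.8336)=-0.1666, 0.1176×(-2.1405)=-0.2517, 0.0588×(-2.8336)=-0.1666, 0.0588×(-2.8336)=-0.1666, 0.1176×(-2.1405)=-0.2517, 0.0588×(-2.8336)=-0.1666, 0.0588×(-2.8336)=-0.1666.
Sum = -2.0026, so H' = 2.00.

2.00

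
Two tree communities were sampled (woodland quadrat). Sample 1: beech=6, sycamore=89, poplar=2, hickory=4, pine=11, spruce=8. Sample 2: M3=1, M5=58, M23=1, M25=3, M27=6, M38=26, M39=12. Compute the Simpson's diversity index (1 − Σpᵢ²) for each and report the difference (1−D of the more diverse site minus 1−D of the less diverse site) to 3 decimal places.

Sample 1: N=120, proportions 0.05, 0.741667, 0.016667, 0.033333, 0.091667, 0.066667, giving 1−D = 0.433194 (working shown to 6 dp, full precision carried).
Sample 2: N=107, proportions 0.009346, 0.542056, 0.009346, 0.028037, 0.056075, 0.242991, 0.11215, giving 1−D = 0.630448.
Difference = |0.433194 − 0.630448| = 0.197254, i.e. 0.197 to 3 decimal places.

0.197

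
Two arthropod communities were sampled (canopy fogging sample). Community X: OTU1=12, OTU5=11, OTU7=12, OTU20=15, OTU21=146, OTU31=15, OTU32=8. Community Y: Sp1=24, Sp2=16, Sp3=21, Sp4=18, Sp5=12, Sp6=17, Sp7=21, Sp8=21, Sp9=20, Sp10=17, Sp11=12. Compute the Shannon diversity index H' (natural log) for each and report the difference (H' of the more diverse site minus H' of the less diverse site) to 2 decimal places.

1.15

Community X: N=219, proportions 0.0548, 0.0502, 0.0548, 0.0685, 0.6667, 0.0685, 0.0365, giving H' = 1.2270 (working shown to 4 dp, full precision carried).
Community Y: N=199, proportions 0.1206, 0.0804, 0.1055, 0.0905, 0.0603, 0.0854, 0.1055, 0.1055, 0.1005, 0.0854, 0.0603, giving H' = 2.3770.
Difference = |1.2270 − 2.3770| = 1.1500, i.e. 1.15 to 2 decimal places.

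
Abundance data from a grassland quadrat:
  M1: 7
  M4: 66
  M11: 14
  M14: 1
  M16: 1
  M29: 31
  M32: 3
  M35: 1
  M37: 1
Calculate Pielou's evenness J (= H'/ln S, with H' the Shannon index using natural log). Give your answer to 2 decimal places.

0.61

Total N = 7+66+14+1+1+31+3+1+1 = 125, so the proportions are 0.056, 0.528, 0.112, 0.008, 0.008, 0.248, 0.024, 0.008, 0.008 (working shown to 4 dp, full precision carried).
H' = −Σ pᵢ ln pᵢ = −((-0.1614) + (-0.3372) + (-0.2452) + (-0.0386) + (-0.0386) + (-0.3458) + (-0.0895) + (-0.0386) + (-0.0386)) = 1.3336.
With S = 9 species, ln S = 2.1972, so J = 1.3336/2.1972 = 0.6070, i.e. 0.61 to 2 decimal places.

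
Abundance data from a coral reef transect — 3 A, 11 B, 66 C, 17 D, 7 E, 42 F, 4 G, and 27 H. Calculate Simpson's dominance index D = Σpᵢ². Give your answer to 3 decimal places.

Total N = 3+11+66+17+7+42+4+27 = 177, so the proportions are 0.01695, 0.06215, 0.37288, 0.09605, 0.03955, 0.23729, 0.0226, 0.15254 (working shown to 5 dp, full precision carried).
D = 0.01695² + 0.06215² + 0.37288² + 0.09605² + 0.03955² + 0.23729² + 0.0226² + 0.15254² = 0.00029 + 0.00386 + 0.13904 + 0.00922 + 0.00156 + 0.05631 + 0.00051 + 0.02327 = 0.23406.
To 3 decimal places, D = 0.234.

0.234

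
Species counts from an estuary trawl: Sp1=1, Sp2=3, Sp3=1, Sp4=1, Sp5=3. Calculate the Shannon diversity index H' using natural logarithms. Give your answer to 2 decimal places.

1.46

Total N = 1+3+1+1+3 = 9, so the proportions are 0.1111, 0.3333, 0.1111, 0.1111, 0.3333 (working shown to 4 dp, full precision carried).
Each pᵢ ln pᵢ term: 0.1111×(-2.1972)=-0.2441, 0.3333×(-1.0986)=-0.3662, 0.1111×(-2.1972)=-0.2441, 0.1111×(-2.1972)=-0.2441, 0.3333×(-1.0986)=-0.3662.
Sum = -1.4648, so H' = 1.46.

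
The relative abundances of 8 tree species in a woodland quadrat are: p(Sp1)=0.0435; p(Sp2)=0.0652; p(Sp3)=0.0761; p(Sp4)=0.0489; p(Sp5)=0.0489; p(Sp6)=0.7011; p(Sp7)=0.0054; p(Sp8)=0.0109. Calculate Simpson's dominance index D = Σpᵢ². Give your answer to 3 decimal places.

0.508

D = 0.0435² + 0.0652² + 0.0761² + 0.0489² + 0.0489² + 0.7011² + 0.0054² + 0.0109² = 0.00189 + 0.00425 + 0.00579 + 0.00239 + 0.00239 + 0.49154 + 0.00003 + 0.00012 = 0.50841 (working shown to 5 dp, full precision carried).
To 3 decimal places, D = 0.508.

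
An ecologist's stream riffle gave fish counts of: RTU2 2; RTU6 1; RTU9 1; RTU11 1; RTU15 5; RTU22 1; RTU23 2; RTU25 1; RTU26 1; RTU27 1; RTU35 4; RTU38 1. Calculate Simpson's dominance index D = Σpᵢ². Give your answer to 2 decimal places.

Total N = 2+1+1+1+5+1+2+1+1+1+4+1 = 21, so the proportions are 0.0952, 0.0476, 0.0476, 0.0476, 0.2381, 0.0476, 0.0952, 0.0476, 0.0476, 0.0476, 0.1905, 0.0476 (working shown to 4 dp, full precision carried).
D = 0.0952² + 0.0476² + 0.0476² + 0.0476² + 0.2381² + 0.0476² + 0.0952² + 0.0476² + 0.0476² + 0.0476² + 0.1905² + 0.0476² = 0.0091 + 0.0023 + 0.0023 + 0.0023 + 0.0567 + 0.0023 + 0.0091 + 0.0023 + 0.0023 + 0.0023 + 0.0363 + 0.0023 = 0.1293.
To 2 decimal places, D = 0.13.

0.13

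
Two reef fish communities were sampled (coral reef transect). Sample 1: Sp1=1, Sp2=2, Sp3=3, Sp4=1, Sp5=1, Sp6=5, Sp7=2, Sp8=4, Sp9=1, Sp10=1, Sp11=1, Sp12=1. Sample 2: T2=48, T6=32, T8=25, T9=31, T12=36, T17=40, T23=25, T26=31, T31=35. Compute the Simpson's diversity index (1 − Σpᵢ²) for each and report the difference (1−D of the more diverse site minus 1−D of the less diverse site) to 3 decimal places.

0.007

Sample 1: N=23, proportions 0.0434783, 0.0869565, 0.1304348, 0.0434783, 0.0434783, 0.2173913, 0.0869565, 0.173913, 0.0434783, 0.0434783, 0.0434783, 0.0434783, giving 1−D = 0.8771267 (working shown to 7 dp, full precision carried).
Sample 2: N=303, proportions 0.1584158, 0.1056106, 0.0825083, 0.1023102, 0.1188119, 0.1320132, 0.0825083, 0.1023102, 0.1155116, giving 1−D = 0.8843142.
Difference = |0.8771267 − 0.8843142| = 0.0071875, i.e. 0.007 to 3 decimal places.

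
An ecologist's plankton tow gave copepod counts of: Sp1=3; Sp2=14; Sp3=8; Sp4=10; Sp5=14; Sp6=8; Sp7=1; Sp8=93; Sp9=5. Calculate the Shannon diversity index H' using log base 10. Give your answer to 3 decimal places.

0.626

Total N = 3+14+8+10+14+8+1+93+5 = 156, so the proportions are 0.01923, 0.08974, 0.05128, 0.0641, 0.08974, 0.05128, 0.00641, 0.59615, 0.03205 (working shown to 5 dp, full precision carried).
Each pᵢ log₁₀ pᵢ term: 0.01923×(-1.71600)=-0.03300, 0.08974×(-1.04700)=-0.09396, 0.05128×(-1.29003)=-0.06616, 0.0641×(-1.19312)=-0.07648, 0.08974×(-1.04700)=-0.09396, 0.05128×(-1.29003)=-0.06616, 0.00641×(-2.19312)=-0.01406, 0.59615×(-0.22464)=-0.13392, 0.03205×(-1.49415)=-0.04789.
Sum = -0.62559, so H' = 0.626.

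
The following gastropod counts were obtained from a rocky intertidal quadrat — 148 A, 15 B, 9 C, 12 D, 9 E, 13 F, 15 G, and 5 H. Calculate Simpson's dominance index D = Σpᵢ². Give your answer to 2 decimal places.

0.45

Total N = 148+15+9+12+9+13+15+5 = 226, so the proportions are 0.6549, 0.0664, 0.0398, 0.0531, 0.0398, 0.0575, 0.0664, 0.0221 (working shown to 4 dp, full precision carried).
D = 0.6549² + 0.0664² + 0.0398² + 0.0531² + 0.0398² + 0.0575² + 0.0664² + 0.0221² = 0.4289 + 0.0044 + 0.0016 + 0.0028 + 0.0016 + 0.0033 + 0.0044 + 0.0005 = 0.4475.
To 2 decimal places, D = 0.45.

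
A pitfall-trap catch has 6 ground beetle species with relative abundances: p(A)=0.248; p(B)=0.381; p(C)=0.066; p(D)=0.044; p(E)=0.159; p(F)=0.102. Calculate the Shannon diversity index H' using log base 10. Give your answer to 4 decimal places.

Each pᵢ log₁₀ pᵢ term (working shown to 6 dp, full precision carried): 0.248×(-0.605548)=-0.150176, 0.381×(-0.419075)=-0.159668, 0.066×(-1.180456)=-0.077910, 0.044×(-1.356547)=-0.059688, 0.159×(-0.798603)=-0.126978, 0.102×(-0.991400)=-0.101123.
Sum = -0.675542, so H' = 0.6755.

0.6755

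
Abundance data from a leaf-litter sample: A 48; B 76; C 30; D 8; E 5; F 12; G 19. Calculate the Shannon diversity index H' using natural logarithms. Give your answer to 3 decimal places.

1.614

Total N = 48+76+30+8+5+12+19 = 198, so the proportions are 0.24242, 0.38384, 0.15152, 0.0404, 0.02525, 0.06061, 0.09596 (working shown to 5 dp, full precision carried).
Each pᵢ ln pᵢ term: 0.24242×(-1.41707)=-0.34353, 0.38384×(-0.95753)=-0.36754, 0.15152×(-1.88707)=-0.28592, 0.0404×(-3.20883)=-0.12965, 0.02525×(-3.67883)=-0.09290, 0.06061×(-2.80336)=-0.16990, 0.09596×(-2.34383)=-0.22491.
Sum = -1.61435, so H' = 1.614.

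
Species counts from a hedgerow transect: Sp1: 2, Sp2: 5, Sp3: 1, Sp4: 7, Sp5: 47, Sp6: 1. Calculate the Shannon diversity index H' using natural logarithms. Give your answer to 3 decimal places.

0.905

Total N = 2+5+1+7+47+1 = 63, so the proportions are 0.03175, 0.07937, 0.01587, 0.11111, 0.74603, 0.01587 (working shown to 5 dp, full precision carried).
Each pᵢ ln pᵢ term: 0.03175×(-3.44999)=-0.10952, 0.07937×(-2.53370)=-0.20109, 0.01587×(-4.14313)=-0.06576, 0.11111×(-2.19722)=-0.24414, 0.74603×(-0.29299)=-0.21858, 0.01587×(-4.14313)=-0.06576.
Sum = -0.90485, so H' = 0.905.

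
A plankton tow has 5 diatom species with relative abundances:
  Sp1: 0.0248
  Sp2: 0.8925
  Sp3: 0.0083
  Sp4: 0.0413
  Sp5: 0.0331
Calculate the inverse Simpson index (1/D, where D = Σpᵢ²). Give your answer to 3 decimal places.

1.250

D = 0.0248² + 0.8925² + 0.0083² + 0.0413² + 0.0331² = 0.000615 + 0.796556 + 0.000069 + 0.001706 + 0.001096 = 0.800041 (working shown to 6 dp, full precision carried).
So 1/D = 1.24994, i.e. 1.250 to 3 decimal places.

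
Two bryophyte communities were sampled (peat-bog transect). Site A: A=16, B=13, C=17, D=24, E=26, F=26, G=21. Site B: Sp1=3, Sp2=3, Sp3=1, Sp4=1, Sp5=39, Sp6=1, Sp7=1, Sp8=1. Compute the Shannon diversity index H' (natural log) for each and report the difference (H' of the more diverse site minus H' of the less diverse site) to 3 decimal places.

Site A: N=143, proportions 0.11189, 0.09091, 0.11888, 0.16783, 0.18182, 0.18182, 0.14685, giving H' = 1.91739 (working shown to 5 dp, full precision carried).
Site B: N=50, proportions 0.06, 0.06, 0.02, 0.02, 0.78, 0.02, 0.02, 0.02, giving H' = 0.92261.
Difference = |1.91739 − 0.92261| = 0.99478, i.e. 0.995 to 3 decimal places.

0.995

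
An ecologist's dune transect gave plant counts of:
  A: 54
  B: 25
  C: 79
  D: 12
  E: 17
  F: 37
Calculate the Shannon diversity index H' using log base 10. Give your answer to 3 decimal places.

Total N = 54+25+79+12+17+37 = 224, so the proportions are 0.24107, 0.11161, 0.35268, 0.05357, 0.07589, 0.16518 (working shown to 5 dp, full precision carried).
Each pᵢ log₁₀ pᵢ term: 0.24107×(-0.61785)=-0.14895, 0.11161×(-0.95231)=-0.10628, 0.35268×(-0.45262)=-0.15963, 0.05357×(-1.27107)=-0.06809, 0.07589×(-1.11980)=-0.08498, 0.16518×(-0.78205)=-0.12918.
Sum = -0.69712, so H' = 0.697.

0.697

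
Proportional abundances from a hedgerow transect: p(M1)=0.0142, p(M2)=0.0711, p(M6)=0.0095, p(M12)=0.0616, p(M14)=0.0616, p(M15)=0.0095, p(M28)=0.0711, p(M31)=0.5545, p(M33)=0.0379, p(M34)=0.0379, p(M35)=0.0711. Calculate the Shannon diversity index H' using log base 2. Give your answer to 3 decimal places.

2.353

Each pᵢ log₂ pᵢ term (working shown to 5 dp, full precision carried): 0.0142×(-6.13797)=-0.08716, 0.0711×(-3.81401)=-0.27118, 0.0095×(-6.71786)=-0.06382, 0.0616×(-4.02093)=-0.24769, 0.0616×(-4.02093)=-0.24769, 0.0095×(-6.71786)=-0.06382, 0.0711×(-3.81401)=-0.27118, 0.5545×(-0.85074)=-0.47174, 0.0379×(-4.72166)=-0.17895, 0.0379×(-4.72166)=-0.17895, 0.0711×(-3.81401)=-0.27118.
Sum = -2.35334, so H' = 2.353.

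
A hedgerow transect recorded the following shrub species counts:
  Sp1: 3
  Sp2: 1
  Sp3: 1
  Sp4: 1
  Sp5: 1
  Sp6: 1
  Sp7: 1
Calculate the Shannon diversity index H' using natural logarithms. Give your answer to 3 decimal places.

Total N = 3+1+1+1+1+1+1 = 9, so the proportions are 0.33333, 0.11111, 0.11111, 0.11111, 0.11111, 0.11111, 0.11111 (working shown to 5 dp, full precision carried).
Each pᵢ ln pᵢ term: 0.33333×(-1.09861)=-0.36620, 0.11111×(-2.19722)=-0.24414, 0.11111×(-2.19722)=-0.24414, 0.11111×(-2.19722)=-0.24414, 0.11111×(-2.19722)=-0.24414, 0.11111×(-2.19722)=-0.24414, 0.11111×(-2.19722)=-0.24414.
Sum = -1.83102, so H' = 1.831.

1.831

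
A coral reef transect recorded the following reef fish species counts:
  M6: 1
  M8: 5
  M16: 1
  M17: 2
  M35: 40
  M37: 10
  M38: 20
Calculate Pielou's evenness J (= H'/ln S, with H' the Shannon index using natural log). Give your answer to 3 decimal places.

Total N = 1+5+1+2+40+10+20 = 79, so the proportions are 0.01266, 0.06329, 0.01266, 0.02532, 0.50633, 0.12658, 0.25316 (working shown to 5 dp, full precision carried).
H' = −Σ pᵢ ln pᵢ = −((-0.05531) + (-0.17468) + (-0.05531) + (-0.09307) + (-0.34459) + (-0.26163) + (-0.34778)) = 1.33237.
With S = 7 species, ln S = 1.94591, so J = 1.33237/1.94591 = 0.68470, i.e. 0.685 to 3 decimal places.

0.685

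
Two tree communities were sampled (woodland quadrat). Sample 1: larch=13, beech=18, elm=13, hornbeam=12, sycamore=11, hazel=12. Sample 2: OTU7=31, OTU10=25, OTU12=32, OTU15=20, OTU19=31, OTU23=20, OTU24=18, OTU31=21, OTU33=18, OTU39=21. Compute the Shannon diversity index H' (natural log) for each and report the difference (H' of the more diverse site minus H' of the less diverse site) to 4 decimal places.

0.5001

Sample 1: N=79, proportions 0.164557, 0.227848, 0.164557, 0.151899, 0.139241, 0.151899, giving H' = 1.777929 (working shown to 6 dp, full precision carried).
Sample 2: N=237, proportions 0.130802, 0.105485, 0.135021, 0.084388, 0.130802, 0.084388, 0.075949, 0.088608, 0.075949, 0.088608, giving H' = 2.278038.
Difference = |1.777929 − 2.278038| = 0.500109, i.e. 0.5001 to 4 decimal places.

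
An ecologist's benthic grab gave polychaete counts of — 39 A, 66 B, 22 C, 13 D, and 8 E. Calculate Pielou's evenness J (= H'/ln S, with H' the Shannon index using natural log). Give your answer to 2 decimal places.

0.85

Total N = 39+66+22+13+8 = 148, so the proportions are 0.2635, 0.4459, 0.1486, 0.0878, 0.0541 (working shown to 4 dp, full precision carried).
H' = −Σ pᵢ ln pᵢ = −((-0.3514) + (-0.3601) + (-0.2833) + (-0.2136) + (-0.1577)) = 1.3663.
With S = 5 species, ln S = 1.6094, so J = 1.3663/1.6094 = 0.8489, i.e. 0.85 to 2 decimal places.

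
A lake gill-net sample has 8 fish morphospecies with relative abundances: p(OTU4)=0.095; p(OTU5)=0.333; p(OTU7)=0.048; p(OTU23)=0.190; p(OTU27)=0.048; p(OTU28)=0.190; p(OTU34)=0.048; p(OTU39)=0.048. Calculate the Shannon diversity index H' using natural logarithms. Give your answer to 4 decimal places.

1.8039

Each pᵢ ln pᵢ term (working shown to 6 dp, full precision carried): 0.095×(-2.353878)=-0.223618, 0.333×(-1.099613)=-0.366171, 0.048×(-3.036554)=-0.145755, 0.19×(-1.660731)=-0.315539, 0.048×(-3.036554)=-0.145755, 0.19×(-1.660731)=-0.315539, 0.048×(-3.036554)=-0.145755, 0.048×(-3.036554)=-0.145755.
Sum = -1.803886, so H' = 1.8039.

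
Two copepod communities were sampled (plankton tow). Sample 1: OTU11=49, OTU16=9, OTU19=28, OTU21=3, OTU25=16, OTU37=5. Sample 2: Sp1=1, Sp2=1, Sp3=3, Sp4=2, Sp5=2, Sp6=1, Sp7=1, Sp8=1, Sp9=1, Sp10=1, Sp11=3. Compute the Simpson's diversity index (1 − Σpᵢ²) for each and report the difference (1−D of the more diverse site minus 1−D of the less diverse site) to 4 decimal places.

0.1797

Sample 1: N=110, proportions 0.445455, 0.081818, 0.254545, 0.027273, 0.145455, 0.045455, giving 1−D = 0.706116 (working shown to 6 dp, full precision carried).
Sample 2: N=17, proportions 0.058824, 0.058824, 0.176471, 0.117647, 0.117647, 0.058824, 0.058824, 0.058824, 0.058824, 0.058824, 0.176471, giving 1−D = 0.885813.
Difference = |0.706116 − 0.885813| = 0.179697, i.e. 0.1797 to 4 decimal places.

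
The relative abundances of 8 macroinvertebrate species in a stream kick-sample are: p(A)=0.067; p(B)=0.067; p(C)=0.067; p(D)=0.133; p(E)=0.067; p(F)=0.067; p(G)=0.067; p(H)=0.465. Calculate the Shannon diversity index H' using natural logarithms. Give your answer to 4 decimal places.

Each pᵢ ln pᵢ term (working shown to 6 dp, full precision carried): 0.067×(-2.703063)=-0.181105, 0.067×(-2.703063)=-0.181105, 0.067×(-2.703063)=-0.181105, 0.133×(-2.017406)=-0.268315, 0.067×(-2.703063)=-0.181105, 0.067×(-2.703063)=-0.181105, 0.067×(-2.703063)=-0.181105, 0.465×(-0.765718)=-0.356059.
Sum = -1.711005, so H' = 1.7110.

1.7110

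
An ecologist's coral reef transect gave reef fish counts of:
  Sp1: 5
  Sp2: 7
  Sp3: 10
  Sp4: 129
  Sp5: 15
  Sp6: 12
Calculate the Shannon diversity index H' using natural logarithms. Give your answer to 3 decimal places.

1.013

Total N = 5+7+10+129+15+12 = 178, so the proportions are 0.02809, 0.03933, 0.05618, 0.72472, 0.08427, 0.06742 (working shown to 5 dp, full precision carried).
Each pᵢ ln pᵢ term: 0.02809×(-3.57235)=-0.10035, 0.03933×(-3.23587)=-0.12725, 0.05618×(-2.87920)=-0.16175, 0.72472×(-0.32197)=-0.23334, 0.08427×(-2.47373)=-0.20846, 0.06742×(-2.69688)=-0.18181.
Sum = -1.01296, so H' = 1.013.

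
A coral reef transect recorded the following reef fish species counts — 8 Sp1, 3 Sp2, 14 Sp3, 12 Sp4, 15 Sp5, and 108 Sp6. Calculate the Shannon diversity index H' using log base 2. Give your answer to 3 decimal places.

Total N = 8+3+14+12+15+108 = 160, so the proportions are 0.05, 0.01875, 0.0875, 0.075, 0.09375, 0.675 (working shown to 5 dp, full precision carried).
Each pᵢ log₂ pᵢ term: 0.05×(-4.32193)=-0.21610, 0.01875×(-5.73697)=-0.10757, 0.0875×(-3.51457)=-0.30753, 0.075×(-3.73697)=-0.28027, 0.09375×(-3.41504)=-0.32016, 0.675×(-0.56704)=-0.38275.
Sum = -1.61437, so H' = 1.614.

1.614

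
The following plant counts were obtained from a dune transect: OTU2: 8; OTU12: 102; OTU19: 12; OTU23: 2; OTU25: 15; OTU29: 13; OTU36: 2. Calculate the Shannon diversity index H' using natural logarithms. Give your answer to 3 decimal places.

Total N = 8+102+12+2+15+13+2 = 154, so the proportions are 0.05195, 0.66234, 0.07792, 0.01299, 0.0974, 0.08442, 0.01299 (working shown to 5 dp, full precision carried).
Each pᵢ ln pᵢ term: 0.05195×(-2.95751)=-0.15364, 0.66234×(-0.41198)=-0.27287, 0.07792×(-2.55205)=-0.19886, 0.01299×(-4.34381)=-0.05641, 0.0974×(-2.32890)=-0.22684, 0.08442×(-2.47200)=-0.20868, 0.01299×(-4.34381)=-0.05641.
Sum = -1.17371, so H' = 1.174.

1.174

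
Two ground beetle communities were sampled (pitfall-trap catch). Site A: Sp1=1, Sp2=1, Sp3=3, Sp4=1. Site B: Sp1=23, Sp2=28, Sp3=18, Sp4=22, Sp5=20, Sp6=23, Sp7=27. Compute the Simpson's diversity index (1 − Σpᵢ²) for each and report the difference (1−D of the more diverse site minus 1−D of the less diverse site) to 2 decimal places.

Site A: N=6, proportions 0.1667, 0.1667, 0.5, 0.1667, giving 1−D = 0.6667 (working shown to 4 dp, full precision carried).
Site B: N=161, proportions 0.1429, 0.1739, 0.1118, 0.1366, 0.1242, 0.1429, 0.1677, giving 1−D = 0.8542.
Difference = |0.6667 − 0.8542| = 0.1875, i.e. 0.19 to 2 decimal places.

0.19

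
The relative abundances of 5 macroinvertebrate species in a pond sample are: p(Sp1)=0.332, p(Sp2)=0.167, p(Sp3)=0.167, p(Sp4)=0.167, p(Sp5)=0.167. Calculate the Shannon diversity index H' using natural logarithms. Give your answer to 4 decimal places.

Each pᵢ ln pᵢ term (working shown to 6 dp, full precision carried): 0.332×(-1.102620)=-0.366070, 0.167×(-1.789761)=-0.298890, 0.167×(-1.789761)=-0.298890, 0.167×(-1.789761)=-0.298890, 0.167×(-1.789761)=-0.298890.
Sum = -1.561631, so H' = 1.5616.

1.5616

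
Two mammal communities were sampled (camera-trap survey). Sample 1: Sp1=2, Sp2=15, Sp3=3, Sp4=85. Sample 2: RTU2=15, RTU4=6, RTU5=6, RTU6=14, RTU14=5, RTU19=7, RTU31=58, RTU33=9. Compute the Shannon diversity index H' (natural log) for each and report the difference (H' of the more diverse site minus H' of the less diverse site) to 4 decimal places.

Sample 1: N=105, proportions 0.019048, 0.142857, 0.028571, 0.809524, giving H' = 0.626072 (working shown to 6 dp, full precision carried).
Sample 2: N=120, proportions 0.125, 0.05, 0.05, 0.116667, 0.041667, 0.058333, 0.483333, 0.075, giving H' = 1.654009.
Difference = |0.626072 − 1.654009| = 1.027937, i.e. 1.0279 to 4 decimal places.

1.0279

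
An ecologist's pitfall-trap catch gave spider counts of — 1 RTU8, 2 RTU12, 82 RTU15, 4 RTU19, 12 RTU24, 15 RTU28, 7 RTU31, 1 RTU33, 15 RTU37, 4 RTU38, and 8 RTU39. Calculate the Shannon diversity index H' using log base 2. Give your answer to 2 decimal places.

2.32

Total N = 1+2+82+4+12+15+7+1+15+4+8 = 151, so the proportions are 0.0066, 0.0132, 0.543, 0.0265, 0.0795, 0.0993, 0.0464, 0.0066, 0.0993, 0.0265, 0.053 (working shown to 4 dp, full precision carried).
Each pᵢ log₂ pᵢ term: 0.0066×(-7.2384)=-0.0479, 0.0132×(-6.2384)=-0.0826, 0.543×(-0.8809)=-0.4783, 0.0265×(-5.2384)=-0.1388, 0.0795×(-3.6534)=-0.2903, 0.0993×(-3.3315)=-0.3309, 0.0464×(-4.4310)=-0.2054, 0.0066×(-7.2384)=-0.0479, 0.0993×(-3.3315)=-0.3309, 0.0265×(-5.2384)=-0.1388, 0.053×(-4.2384)=-0.2246.
Sum = -2.3166, so H' = 2.32.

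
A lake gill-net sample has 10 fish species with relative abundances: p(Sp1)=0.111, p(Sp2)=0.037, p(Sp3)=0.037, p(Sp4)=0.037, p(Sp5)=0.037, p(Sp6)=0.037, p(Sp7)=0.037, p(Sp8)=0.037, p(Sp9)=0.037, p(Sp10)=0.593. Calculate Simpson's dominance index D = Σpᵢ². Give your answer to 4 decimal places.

D = 0.111² + 0.037² + 0.037² + 0.037² + 0.037² + 0.037² + 0.037² + 0.037² + 0.037² + 0.593² = 0.012321 + 0.001369 + 0.001369 + 0.001369 + 0.001369 + 0.001369 + 0.001369 + 0.001369 + 0.001369 + 0.351649 = 0.374922 (working shown to 6 dp, full precision carried).
To 4 decimal places, D = 0.3749.

0.3749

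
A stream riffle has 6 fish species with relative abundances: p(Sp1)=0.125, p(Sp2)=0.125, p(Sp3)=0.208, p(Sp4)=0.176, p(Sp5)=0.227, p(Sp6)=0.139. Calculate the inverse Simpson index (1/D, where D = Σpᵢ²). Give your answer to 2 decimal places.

D = 0.125² + 0.125² + 0.208² + 0.176² + 0.227² + 0.139² = 0.015625 + 0.015625 + 0.043264 + 0.030976 + 0.051529 + 0.019321 = 0.176340 (working shown to 6 dp, full precision carried).
So 1/D = 5.6709, i.e. 5.67 to 2 decimal places.

5.67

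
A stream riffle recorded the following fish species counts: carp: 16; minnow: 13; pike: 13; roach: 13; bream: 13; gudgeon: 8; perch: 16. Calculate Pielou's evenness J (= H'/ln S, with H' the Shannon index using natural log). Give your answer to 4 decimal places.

0.9902

Total N = 16+13+13+13+13+8+16 = 92, so the proportions are 0.173913, 0.141304, 0.141304, 0.141304, 0.141304, 0.086957, 0.173913 (working shown to 6 dp, full precision carried).
H' = −Σ pᵢ ln pᵢ = −((-0.304209) + (-0.276510) + (-0.276510) + (-0.276510) + (-0.276510) + (-0.212378) + (-0.304209)) = 1.926835.
With S = 7 species, ln S = 1.945910, so J = 1.926835/1.945910 = 0.990197, i.e. 0.9902 to 4 decimal places.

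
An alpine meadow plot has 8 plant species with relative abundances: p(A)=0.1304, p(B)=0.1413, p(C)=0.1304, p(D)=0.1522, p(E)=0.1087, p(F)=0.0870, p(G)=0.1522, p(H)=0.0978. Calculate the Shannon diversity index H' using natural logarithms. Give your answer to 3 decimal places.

Each pᵢ ln pᵢ term (working shown to 5 dp, full precision carried): 0.1304×(-2.03715)=-0.26564, 0.1413×(-1.95687)=-0.27651, 0.1304×(-2.03715)=-0.26564, 0.1522×(-1.88256)=-0.28653, 0.1087×(-2.21916)=-0.24122, 0.087×(-2.44185)=-0.21244, 0.1522×(-1.88256)=-0.28653, 0.0978×(-2.32483)=-0.22737.
Sum = -2.06188, so H' = 2.062.

2.062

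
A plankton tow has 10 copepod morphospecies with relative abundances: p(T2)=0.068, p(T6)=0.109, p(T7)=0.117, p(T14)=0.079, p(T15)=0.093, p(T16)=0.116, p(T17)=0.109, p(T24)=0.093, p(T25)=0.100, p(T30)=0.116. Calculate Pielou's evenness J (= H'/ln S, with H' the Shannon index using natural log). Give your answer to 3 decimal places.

0.994

H' = −Σ pᵢ ln pᵢ = −((-0.18280) + (-0.24159) + (-0.25103) + (-0.20053) + (-0.22089) + (-0.24988) + (-0.24159) + (-0.22089) + (-0.23026) + (-0.24988)) = 2.28934 (working shown to 5 dp, full precision carried).
With S = 10 species, ln S = 2.30259, so J = 2.28934/2.30259 = 0.99425, i.e. 0.994 to 3 decimal places.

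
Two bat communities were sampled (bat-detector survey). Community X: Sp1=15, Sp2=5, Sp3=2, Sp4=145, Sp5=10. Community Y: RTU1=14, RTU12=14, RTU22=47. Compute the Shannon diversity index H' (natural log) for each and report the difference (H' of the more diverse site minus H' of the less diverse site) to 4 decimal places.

0.2332

Community X: N=177, proportions 0.084746, 0.028249, 0.011299, 0.819209, 0.056497, giving H' = 0.686283 (working shown to 6 dp, full precision carried).
Community Y: N=75, proportions 0.186667, 0.186667, 0.626667, giving H' = 0.919481.
Difference = |0.686283 − 0.919481| = 0.233198, i.e. 0.2332 to 4 decimal places.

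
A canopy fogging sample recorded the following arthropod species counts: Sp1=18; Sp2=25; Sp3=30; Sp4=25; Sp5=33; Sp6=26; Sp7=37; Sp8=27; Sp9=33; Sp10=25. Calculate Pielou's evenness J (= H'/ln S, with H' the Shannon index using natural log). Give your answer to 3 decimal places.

0.992

Total N = 18+25+30+25+33+26+37+27+33+25 = 279, so the proportions are 0.06452, 0.08961, 0.10753, 0.08961, 0.11828, 0.09319, 0.13262, 0.09677, 0.11828, 0.08961 (working shown to 5 dp, full precision carried).
H' = −Σ pᵢ ln pᵢ = −((-0.17683) + (-0.21616) + (-0.23979) + (-0.21616) + (-0.25249) + (-0.22115) + (-0.26792) + (-0.22600) + (-0.25249) + (-0.21616)) = 2.28515.
With S = 10 species, ln S = 2.30259, so J = 2.28515/2.30259 = 0.99243, i.e. 0.992 to 3 decimal places.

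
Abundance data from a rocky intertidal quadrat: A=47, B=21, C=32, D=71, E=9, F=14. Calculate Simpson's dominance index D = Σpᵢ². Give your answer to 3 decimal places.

Total N = 47+21+32+71+9+14 = 194, so the proportions are 0.24227, 0.10825, 0.16495, 0.36598, 0.04639, 0.07216 (working shown to 5 dp, full precision carried).
D = 0.24227² + 0.10825² + 0.16495² + 0.36598² + 0.04639² + 0.07216² = 0.05869 + 0.01172 + 0.02721 + 0.13394 + 0.00215 + 0.00521 = 0.23892.
To 3 decimal places, D = 0.239.

0.239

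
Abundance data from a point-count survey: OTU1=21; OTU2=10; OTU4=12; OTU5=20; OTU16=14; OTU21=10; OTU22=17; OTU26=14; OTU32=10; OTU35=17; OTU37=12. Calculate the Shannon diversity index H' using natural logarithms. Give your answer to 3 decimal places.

Total N = 21+10+12+20+14+10+17+14+10+17+12 = 157, so the proportions are 0.13376, 0.06369, 0.07643, 0.12739, 0.08917, 0.06369, 0.10828, 0.08917, 0.06369, 0.10828, 0.07643 (working shown to 5 dp, full precision carried).
Each pᵢ ln pᵢ term: 0.13376×(-2.01172)=-0.26908, 0.06369×(-2.75366)=-0.17539, 0.07643×(-2.57134)=-0.19654, 0.12739×(-2.06051)=-0.26249, 0.08917×(-2.41719)=-0.21555, 0.06369×(-2.75366)=-0.17539, 0.10828×(-2.22303)=-0.24071, 0.08917×(-2.41719)=-0.21555, 0.06369×(-2.75366)=-0.17539, 0.10828×(-2.22303)=-0.24071, 0.07643×(-2.57134)=-0.19654.
Sum = -2.36333, so H' = 2.363.

2.363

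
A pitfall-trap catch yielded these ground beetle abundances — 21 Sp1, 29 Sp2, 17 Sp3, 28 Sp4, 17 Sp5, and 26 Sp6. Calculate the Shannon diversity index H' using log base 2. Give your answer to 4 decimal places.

2.5512

Total N = 21+29+17+28+17+26 = 138, so the proportions are 0.152174, 0.210145, 0.123188, 0.202899, 0.123188, 0.188406 (working shown to 6 dp, full precision carried).
Each pᵢ log₂ pᵢ term: 0.152174×(-2.716207)=-0.413336, 0.210145×(-2.250543)=-0.472940, 0.123188×(-3.021062)=-0.372160, 0.202899×(-2.301170)=-0.466904, 0.123188×(-3.021062)=-0.372160, 0.188406×(-2.408085)=-0.453697.
Sum = -2.551197, so H' = 2.5512.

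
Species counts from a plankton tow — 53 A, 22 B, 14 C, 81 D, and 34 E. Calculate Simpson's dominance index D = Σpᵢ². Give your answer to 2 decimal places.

0.27

Total N = 53+22+14+81+34 = 204, so the proportions are 0.2598, 0.1078, 0.0686, 0.3971, 0.1667 (working shown to 4 dp, full precision carried).
D = 0.2598² + 0.1078² + 0.0686² + 0.3971² + 0.1667² = 0.0675 + 0.0116 + 0.0047 + 0.1577 + 0.0278 = 0.2693.
To 2 decimal places, D = 0.27.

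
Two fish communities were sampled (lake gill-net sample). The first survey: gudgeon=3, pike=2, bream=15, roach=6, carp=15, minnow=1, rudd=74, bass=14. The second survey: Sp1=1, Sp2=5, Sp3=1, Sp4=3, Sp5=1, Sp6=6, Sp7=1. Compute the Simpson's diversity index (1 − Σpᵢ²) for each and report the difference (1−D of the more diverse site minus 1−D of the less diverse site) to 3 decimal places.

The first survey: N=130, proportions 0.02308, 0.01538, 0.11538, 0.04615, 0.11538, 0.00769, 0.56923, 0.10769, giving 1−D = 0.63479 (working shown to 5 dp, full precision carried).
The second survey: N=18, proportions 0.05556, 0.27778, 0.05556, 0.16667, 0.05556, 0.33333, 0.05556, giving 1−D = 0.77160.
Difference = |0.63479 − 0.77160| = 0.13681, i.e. 0.137 to 3 decimal places.

0.137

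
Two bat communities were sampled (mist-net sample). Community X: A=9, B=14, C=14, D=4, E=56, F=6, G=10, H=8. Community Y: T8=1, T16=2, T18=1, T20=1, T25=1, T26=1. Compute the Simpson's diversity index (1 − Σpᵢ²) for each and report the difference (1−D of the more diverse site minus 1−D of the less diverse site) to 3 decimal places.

Community X: N=121, proportions 0.07438, 0.1157, 0.1157, 0.03306, 0.46281, 0.04959, 0.08264, 0.06612, giving 1−D = 0.73875 (working shown to 5 dp, full precision carried).
Community Y: N=7, proportions 0.14286, 0.28571, 0.14286, 0.14286, 0.14286, 0.14286, giving 1−D = 0.81633.
Difference = |0.73875 − 0.81633| = 0.07758, i.e. 0.078 to 3 decimal places.

0.078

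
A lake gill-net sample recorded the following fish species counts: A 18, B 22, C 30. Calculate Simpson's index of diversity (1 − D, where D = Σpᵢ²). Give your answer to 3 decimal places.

Total N = 18+22+30 = 70, so the proportions are 0.25714, 0.31429, 0.42857 (working shown to 5 dp, full precision carried).
D = 0.25714² + 0.31429² + 0.42857² = 0.06612 + 0.09878 + 0.18367 = 0.34857.
So 1 − D = 0.65143, i.e. 0.651 to 3 decimal places.

0.651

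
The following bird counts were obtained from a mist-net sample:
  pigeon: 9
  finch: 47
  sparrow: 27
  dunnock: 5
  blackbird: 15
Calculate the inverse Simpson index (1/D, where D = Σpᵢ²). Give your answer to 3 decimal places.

3.245

Total N = 9+47+27+5+15 = 103, so the proportions are 0.0873786, 0.4563107, 0.2621359, 0.0485437, 0.1456311 (working shown to 7 dp, full precision carried).
D = 0.0873786² + 0.4563107² + 0.2621359² + 0.0485437² + 0.1456311² = 0.0076350 + 0.2082194 + 0.0687152 + 0.0023565 + 0.0212084 = 0.3081346.
So 1/D = 3.24533, i.e. 3.245 to 3 decimal places.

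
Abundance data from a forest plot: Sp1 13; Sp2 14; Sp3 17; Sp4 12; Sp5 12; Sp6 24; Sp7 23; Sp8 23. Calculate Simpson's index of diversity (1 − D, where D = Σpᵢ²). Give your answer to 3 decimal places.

Total N = 13+14+17+12+12+24+23+23 = 138, so the proportions are 0.0942, 0.10145, 0.12319, 0.08696, 0.08696, 0.17391, 0.16667, 0.16667 (working shown to 5 dp, full precision carried).
D = 0.0942² + 0.10145² + 0.12319² + 0.08696² + 0.08696² + 0.17391² + 0.16667² + 0.16667² = 0.00887 + 0.01029 + 0.01518 + 0.00756 + 0.00756 + 0.03025 + 0.02778 + 0.02778 = 0.13527.
So 1 − D = 0.86473, i.e. 0.865 to 3 decimal places.

0.865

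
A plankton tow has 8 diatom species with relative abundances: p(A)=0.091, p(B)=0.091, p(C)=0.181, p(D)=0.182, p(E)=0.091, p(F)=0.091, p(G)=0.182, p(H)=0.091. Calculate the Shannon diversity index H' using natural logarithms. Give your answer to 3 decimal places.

Each pᵢ ln pᵢ term (working shown to 5 dp, full precision carried): 0.091×(-2.39690)=-0.21812, 0.091×(-2.39690)=-0.21812, 0.181×(-1.70926)=-0.30938, 0.182×(-1.70375)=-0.31008, 0.091×(-2.39690)=-0.21812, 0.091×(-2.39690)=-0.21812, 0.182×(-1.70375)=-0.31008, 0.091×(-2.39690)=-0.21812.
Sum = -2.02013, so H' = 2.020.

2.020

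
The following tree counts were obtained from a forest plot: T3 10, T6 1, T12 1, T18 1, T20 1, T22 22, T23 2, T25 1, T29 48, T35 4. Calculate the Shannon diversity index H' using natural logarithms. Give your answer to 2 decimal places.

Total N = 10+1+1+1+1+22+2+1+48+4 = 91, so the proportions are 0.1099, 0.011, 0.011, 0.011, 0.011, 0.2418, 0.022, 0.011, 0.5275, 0.044 (working shown to 4 dp, full precision carried).
Each pᵢ ln pᵢ term: 0.1099×(-2.2083)=-0.2427, 0.011×(-4.5109)=-0.0496, 0.011×(-4.5109)=-0.0496, 0.011×(-4.5109)=-0.0496, 0.011×(-4.5109)=-0.0496, 0.2418×(-1.4198)=-0.3433, 0.022×(-3.8177)=-0.0839, 0.011×(-4.5109)=-0.0496, 0.5275×(-0.6397)=-0.3374, 0.044×(-3.1246)=-0.1373.
Sum = -1.3924, so H' = 1.39.

1.39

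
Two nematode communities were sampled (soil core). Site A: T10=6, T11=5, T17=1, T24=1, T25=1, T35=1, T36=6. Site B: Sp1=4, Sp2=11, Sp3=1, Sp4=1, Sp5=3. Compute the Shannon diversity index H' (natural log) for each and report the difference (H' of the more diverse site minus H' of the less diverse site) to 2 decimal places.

0.40

Site A: N=21, proportions 0.28571, 0.2381, 0.04762, 0.04762, 0.04762, 0.04762, 0.28571, giving H' = 1.63746 (working shown to 5 dp, full precision carried).
Site B: N=20, proportions 0.2, 0.55, 0.05, 0.05, 0.15, giving H' = 1.23484.
Difference = |1.63746 − 1.23484| = 0.40262, i.e. 0.40 to 2 decimal places.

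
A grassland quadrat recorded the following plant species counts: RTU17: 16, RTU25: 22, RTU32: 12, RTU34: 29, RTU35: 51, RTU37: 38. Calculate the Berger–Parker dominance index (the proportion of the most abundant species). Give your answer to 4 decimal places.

Total N = 16+22+12+29+51+38 = 168, so the proportions are 0.095238, 0.130952, 0.071429, 0.172619, 0.303571, 0.22619 (working shown to 6 dp, full precision carried).
The largest proportion is 0.303571, i.e. d = 0.3036 to 4 decimal places.

0.3036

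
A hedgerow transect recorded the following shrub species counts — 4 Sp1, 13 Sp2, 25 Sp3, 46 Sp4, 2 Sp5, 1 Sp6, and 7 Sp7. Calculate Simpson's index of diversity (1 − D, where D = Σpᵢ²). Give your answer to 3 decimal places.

Total N = 4+13+25+46+2+1+7 = 98, so the proportions are 0.04082, 0.13265, 0.2551, 0.46939, 0.02041, 0.0102, 0.07143 (working shown to 5 dp, full precision carried).
D = 0.04082² + 0.13265² + 0.2551² + 0.46939² + 0.02041² + 0.0102² + 0.07143² = 0.00167 + 0.01760 + 0.06508 + 0.22032 + 0.00042 + 0.00010 + 0.00510 = 0.31029.
So 1 − D = 0.68971, i.e. 0.690 to 3 decimal places.

0.690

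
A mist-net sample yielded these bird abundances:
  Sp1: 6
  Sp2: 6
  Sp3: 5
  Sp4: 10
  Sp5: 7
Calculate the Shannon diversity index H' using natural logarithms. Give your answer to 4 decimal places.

1.5794

Total N = 6+6+5+10+7 = 34, so the proportions are 0.176471, 0.176471, 0.147059, 0.294118, 0.205882 (working shown to 6 dp, full precision carried).
Each pᵢ ln pᵢ term: 0.176471×(-1.734601)=-0.306106, 0.176471×(-1.734601)=-0.306106, 0.147059×(-1.916923)=-0.281900, 0.294118×(-1.223775)=-0.359934, 0.205882×(-1.580450)=-0.325387.
Sum = -1.579433, so H' = 1.5794.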